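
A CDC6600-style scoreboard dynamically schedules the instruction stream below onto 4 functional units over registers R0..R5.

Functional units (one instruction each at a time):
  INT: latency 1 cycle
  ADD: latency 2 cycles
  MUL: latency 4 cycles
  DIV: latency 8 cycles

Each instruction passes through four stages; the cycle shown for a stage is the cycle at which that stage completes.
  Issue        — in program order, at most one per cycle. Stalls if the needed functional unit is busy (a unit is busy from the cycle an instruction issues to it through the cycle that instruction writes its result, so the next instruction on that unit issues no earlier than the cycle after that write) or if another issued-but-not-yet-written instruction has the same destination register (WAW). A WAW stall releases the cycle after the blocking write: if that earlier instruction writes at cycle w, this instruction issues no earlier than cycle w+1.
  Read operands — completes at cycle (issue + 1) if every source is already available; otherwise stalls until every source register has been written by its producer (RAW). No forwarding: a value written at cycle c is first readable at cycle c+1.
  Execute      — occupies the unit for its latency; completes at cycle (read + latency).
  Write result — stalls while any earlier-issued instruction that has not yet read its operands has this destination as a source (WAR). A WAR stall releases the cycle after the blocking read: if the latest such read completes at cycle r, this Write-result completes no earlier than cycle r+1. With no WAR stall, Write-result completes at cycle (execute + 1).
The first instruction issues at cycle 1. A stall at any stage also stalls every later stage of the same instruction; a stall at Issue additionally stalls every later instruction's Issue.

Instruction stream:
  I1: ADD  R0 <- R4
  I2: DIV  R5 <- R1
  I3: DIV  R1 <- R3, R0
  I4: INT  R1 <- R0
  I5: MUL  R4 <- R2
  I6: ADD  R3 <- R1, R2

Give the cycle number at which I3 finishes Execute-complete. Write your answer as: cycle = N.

cycle = 22

cycle 1: issue I1 (ADD)
cycle 2: I1 read-ops; issue I2 (DIV)
cycle 3: I2 read-ops
cycle 4: I1 finished on ADD
cycle 5: I1→R0
cycle 11: I2 finished on DIV
cycle 12: I2→R5
cycle 13: issue I3 (DIV)
cycle 14: I3 read-ops
cycle 22: I3 finished on DIV
cycle 23: I3→R1
cycle 24: issue I4 (INT)
cycle 25: I4 read-ops; issue I5 (MUL)
cycle 26: I4 finished on INT; I5 read-ops; issue I6 (ADD)
cycle 27: I4→R1
cycle 28: I6 read-ops
cycle 30: I5 finished on MUL; I6 finished on ADD
cycle 31: I5→R4; I6→R3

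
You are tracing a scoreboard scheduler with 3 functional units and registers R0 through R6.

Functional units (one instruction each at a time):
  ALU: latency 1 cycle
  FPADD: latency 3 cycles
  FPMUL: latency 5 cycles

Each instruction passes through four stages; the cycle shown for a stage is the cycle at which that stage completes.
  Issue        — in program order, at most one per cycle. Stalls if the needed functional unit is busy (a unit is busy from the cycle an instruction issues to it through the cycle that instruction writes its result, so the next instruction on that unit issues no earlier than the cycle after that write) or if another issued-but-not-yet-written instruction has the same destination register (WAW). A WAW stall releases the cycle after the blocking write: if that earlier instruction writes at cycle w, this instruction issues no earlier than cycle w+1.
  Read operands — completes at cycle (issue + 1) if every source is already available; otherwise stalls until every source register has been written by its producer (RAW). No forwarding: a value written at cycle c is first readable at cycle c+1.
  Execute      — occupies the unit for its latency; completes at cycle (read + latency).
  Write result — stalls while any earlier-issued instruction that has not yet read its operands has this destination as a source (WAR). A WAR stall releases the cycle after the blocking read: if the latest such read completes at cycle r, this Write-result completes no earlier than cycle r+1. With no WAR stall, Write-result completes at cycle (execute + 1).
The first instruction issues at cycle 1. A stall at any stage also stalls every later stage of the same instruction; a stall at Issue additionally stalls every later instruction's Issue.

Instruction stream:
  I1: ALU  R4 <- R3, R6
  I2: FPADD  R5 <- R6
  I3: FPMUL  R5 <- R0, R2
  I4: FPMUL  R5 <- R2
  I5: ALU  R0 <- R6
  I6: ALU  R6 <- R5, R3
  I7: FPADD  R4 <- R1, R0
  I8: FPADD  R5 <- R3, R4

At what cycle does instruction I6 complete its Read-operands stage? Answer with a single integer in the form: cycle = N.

cycle = 24

c1: I1 issues→ALU
c2: I1 reads · I2 issues→FPADD
c3: I1 exec-done · I2 reads
c4: I1 writes R4
c6: I2 exec-done
c7: I2 writes R5
c8: I3 issues→FPMUL
c9: I3 reads
c14: I3 exec-done
c15: I3 writes R5
c16: I4 issues→FPMUL
c17: I4 reads · I5 issues→ALU
c18: I5 reads
c19: I5 exec-done
c20: I5 writes R0
c21: I6 issues→ALU
c22: I4 exec-done · I7 issues→FPADD
c23: I4 writes R5 · I7 reads
c24: I6 reads
c25: I6 exec-done
c26: I6 writes R6 · I7 exec-done
c27: I7 writes R4
c28: I8 issues→FPADD
c29: I8 reads
c32: I8 exec-done
c33: I8 writes R5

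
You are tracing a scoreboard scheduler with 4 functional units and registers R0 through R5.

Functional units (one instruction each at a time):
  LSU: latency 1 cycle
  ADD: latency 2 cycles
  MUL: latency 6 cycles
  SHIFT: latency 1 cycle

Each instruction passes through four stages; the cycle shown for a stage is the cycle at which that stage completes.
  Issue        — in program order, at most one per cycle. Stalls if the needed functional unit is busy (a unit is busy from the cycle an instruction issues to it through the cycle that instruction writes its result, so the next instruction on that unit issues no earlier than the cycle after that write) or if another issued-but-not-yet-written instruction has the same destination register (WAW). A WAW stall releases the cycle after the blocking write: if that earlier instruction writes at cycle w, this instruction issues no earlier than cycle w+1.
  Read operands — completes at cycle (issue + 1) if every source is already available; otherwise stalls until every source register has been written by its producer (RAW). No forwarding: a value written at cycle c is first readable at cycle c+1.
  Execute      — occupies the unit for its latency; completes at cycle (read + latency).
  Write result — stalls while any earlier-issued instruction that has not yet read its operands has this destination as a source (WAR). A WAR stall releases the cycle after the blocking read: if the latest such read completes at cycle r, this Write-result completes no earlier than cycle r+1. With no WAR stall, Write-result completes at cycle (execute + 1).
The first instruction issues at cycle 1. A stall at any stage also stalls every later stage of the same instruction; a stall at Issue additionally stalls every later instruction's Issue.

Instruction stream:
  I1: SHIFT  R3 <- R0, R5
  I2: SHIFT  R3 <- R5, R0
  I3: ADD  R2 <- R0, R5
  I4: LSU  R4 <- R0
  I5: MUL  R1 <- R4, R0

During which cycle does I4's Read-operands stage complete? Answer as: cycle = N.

cycle = 8

I1 -> (1, 2, 3, 4)
I2 -> (5, 6, 7, 8)  // struct: SHIFT busy until I1 writes@4
I3 -> (6, 7, 9, 10)
I4 -> (7, 8, 9, 10)
I5 -> (8, 11, 17, 18)  // RAW R4: wait I4 write@10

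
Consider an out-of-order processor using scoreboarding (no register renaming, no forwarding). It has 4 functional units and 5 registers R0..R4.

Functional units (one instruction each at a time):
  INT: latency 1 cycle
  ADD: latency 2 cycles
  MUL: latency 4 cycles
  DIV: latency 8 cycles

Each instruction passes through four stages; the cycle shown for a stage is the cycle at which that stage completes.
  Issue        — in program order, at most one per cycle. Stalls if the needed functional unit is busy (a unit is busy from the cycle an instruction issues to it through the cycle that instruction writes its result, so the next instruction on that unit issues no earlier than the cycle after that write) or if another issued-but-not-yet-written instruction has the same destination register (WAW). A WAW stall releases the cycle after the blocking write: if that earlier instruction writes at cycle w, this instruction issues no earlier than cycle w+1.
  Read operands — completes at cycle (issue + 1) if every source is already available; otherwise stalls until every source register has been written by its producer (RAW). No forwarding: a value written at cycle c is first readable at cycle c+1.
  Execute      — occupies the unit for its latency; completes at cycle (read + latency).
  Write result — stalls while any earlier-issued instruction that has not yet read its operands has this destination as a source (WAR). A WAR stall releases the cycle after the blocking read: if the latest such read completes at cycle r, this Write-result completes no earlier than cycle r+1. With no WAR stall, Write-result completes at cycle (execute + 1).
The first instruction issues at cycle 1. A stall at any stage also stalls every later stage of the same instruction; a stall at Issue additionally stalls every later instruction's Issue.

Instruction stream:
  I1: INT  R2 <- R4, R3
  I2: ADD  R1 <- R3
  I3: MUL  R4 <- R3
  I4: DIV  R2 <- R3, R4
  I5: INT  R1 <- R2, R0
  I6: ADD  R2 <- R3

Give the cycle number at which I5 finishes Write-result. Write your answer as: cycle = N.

cycle = 22

1) issue 1, read 2, done 3, write 4
2) issue 2, read 3, done 5, write 6
3) issue 3, read 4, done 8, write 9
4) issue 5, read 10, done 18, write 19  <WAW R2: wait I1 write@4 / RAW R4: wait I3 write@9>
5) issue 7, read 20, done 21, write 22  <WAW R1: wait I2 write@6 / RAW R2: wait I4 write@19>
6) issue 20, read 21, done 23, write 24  <WAW R2: wait I4 write@19>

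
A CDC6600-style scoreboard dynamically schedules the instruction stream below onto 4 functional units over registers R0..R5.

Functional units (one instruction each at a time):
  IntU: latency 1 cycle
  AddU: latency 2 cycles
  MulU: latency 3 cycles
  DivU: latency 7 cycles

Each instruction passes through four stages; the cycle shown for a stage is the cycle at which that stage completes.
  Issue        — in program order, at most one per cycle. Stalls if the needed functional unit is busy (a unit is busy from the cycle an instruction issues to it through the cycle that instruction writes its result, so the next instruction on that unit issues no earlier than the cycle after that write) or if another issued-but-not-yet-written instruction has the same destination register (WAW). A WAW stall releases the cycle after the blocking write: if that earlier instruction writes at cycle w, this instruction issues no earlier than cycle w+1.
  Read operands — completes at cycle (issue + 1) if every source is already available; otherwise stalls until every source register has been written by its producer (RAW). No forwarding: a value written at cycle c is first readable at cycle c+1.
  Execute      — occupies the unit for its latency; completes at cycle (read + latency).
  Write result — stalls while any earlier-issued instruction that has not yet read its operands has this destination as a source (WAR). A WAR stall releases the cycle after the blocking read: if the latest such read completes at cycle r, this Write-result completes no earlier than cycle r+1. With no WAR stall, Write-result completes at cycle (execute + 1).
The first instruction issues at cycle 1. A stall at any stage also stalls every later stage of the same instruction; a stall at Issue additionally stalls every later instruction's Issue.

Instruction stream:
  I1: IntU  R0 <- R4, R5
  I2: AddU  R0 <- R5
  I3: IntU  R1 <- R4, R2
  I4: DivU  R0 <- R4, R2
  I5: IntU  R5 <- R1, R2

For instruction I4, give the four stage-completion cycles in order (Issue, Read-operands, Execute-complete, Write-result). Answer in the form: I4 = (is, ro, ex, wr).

[1] I1 issues→IntU
[2] I1 reads
[3] I1 exec-done
[4] I1 writes R0
[5] I2 issues→AddU
[6] I2 reads · I3 issues→IntU
[7] I3 reads
[8] I2 exec-done · I3 exec-done
[9] I2 writes R0 · I3 writes R1
[10] I4 issues→DivU
[11] I4 reads · I5 issues→IntU
[12] I5 reads
[13] I5 exec-done
[14] I5 writes R5
[18] I4 exec-done
[19] I4 writes R0

I4 = (10, 11, 18, 19)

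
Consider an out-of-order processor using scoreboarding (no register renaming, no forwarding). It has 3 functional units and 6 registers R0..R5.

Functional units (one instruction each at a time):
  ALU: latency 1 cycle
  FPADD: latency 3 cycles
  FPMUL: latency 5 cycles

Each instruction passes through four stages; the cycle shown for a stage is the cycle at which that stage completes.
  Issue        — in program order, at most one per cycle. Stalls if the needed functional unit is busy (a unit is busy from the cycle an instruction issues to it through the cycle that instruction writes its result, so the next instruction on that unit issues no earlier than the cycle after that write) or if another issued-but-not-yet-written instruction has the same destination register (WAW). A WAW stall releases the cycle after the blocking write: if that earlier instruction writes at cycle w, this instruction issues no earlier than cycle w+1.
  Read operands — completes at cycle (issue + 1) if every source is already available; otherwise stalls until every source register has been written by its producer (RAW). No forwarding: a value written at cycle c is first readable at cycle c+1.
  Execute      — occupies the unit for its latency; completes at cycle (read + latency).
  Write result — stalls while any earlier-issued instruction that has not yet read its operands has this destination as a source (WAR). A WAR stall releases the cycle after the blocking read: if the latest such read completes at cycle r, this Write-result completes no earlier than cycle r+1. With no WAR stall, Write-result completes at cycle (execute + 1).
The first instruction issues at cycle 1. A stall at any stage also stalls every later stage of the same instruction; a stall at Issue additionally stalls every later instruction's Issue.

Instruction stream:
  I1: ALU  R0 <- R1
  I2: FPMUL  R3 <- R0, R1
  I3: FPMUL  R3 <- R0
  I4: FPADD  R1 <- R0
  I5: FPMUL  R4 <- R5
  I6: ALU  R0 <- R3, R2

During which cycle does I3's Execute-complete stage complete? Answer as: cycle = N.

cycle = 18

1) issue 1, read 2, done 3, write 4
2) issue 2, read 5, done 10, write 11  <RAW R0: wait I1 write@4>
3) issue 12, read 13, done 18, write 19  <struct: FPMUL busy until I2 writes@11>
4) issue 13, read 14, done 17, write 18
5) issue 20, read 21, done 26, write 27  <struct: FPMUL busy until I3 writes@19>
6) issue 21, read 22, done 23, write 24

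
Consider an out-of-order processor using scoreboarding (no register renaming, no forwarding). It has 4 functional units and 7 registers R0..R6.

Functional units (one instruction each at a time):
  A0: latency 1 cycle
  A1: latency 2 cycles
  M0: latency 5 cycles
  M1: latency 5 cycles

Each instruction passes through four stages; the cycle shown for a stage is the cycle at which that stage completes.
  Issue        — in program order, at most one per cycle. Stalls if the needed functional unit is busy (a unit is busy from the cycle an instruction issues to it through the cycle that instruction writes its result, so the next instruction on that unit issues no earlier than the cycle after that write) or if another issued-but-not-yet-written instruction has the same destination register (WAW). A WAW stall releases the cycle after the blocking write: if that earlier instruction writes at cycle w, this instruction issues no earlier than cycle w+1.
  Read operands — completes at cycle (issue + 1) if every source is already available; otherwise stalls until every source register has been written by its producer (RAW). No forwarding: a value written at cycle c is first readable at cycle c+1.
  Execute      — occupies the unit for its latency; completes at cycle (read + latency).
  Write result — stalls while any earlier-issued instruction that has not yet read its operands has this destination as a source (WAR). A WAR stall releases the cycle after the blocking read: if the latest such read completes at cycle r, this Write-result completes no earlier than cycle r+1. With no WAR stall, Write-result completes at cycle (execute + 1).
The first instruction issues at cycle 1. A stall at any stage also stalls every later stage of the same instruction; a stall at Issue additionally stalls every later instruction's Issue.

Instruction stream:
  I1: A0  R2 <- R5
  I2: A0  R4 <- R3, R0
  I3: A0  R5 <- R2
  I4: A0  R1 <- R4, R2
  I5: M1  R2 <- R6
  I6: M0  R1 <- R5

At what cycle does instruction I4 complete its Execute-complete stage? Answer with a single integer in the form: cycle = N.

cycle = 15

t=1  I1→A0
t=2  I1 RO
t=3  I1 EX
t=4  I1 WR R2
t=5  I2→A0
t=6  I2 RO
t=7  I2 EX
t=8  I2 WR R4
t=9  I3→A0
t=10  I3 RO
t=11  I3 EX
t=12  I3 WR R5
t=13  I4→A0
t=14  I4 RO, I5→M1
t=15  I4 EX, I5 RO
t=16  I4 WR R1
t=17  I6→M0
t=18  I6 RO
t=20  I5 EX
t=21  I5 WR R2
t=23  I6 EX
t=24  I6 WR R1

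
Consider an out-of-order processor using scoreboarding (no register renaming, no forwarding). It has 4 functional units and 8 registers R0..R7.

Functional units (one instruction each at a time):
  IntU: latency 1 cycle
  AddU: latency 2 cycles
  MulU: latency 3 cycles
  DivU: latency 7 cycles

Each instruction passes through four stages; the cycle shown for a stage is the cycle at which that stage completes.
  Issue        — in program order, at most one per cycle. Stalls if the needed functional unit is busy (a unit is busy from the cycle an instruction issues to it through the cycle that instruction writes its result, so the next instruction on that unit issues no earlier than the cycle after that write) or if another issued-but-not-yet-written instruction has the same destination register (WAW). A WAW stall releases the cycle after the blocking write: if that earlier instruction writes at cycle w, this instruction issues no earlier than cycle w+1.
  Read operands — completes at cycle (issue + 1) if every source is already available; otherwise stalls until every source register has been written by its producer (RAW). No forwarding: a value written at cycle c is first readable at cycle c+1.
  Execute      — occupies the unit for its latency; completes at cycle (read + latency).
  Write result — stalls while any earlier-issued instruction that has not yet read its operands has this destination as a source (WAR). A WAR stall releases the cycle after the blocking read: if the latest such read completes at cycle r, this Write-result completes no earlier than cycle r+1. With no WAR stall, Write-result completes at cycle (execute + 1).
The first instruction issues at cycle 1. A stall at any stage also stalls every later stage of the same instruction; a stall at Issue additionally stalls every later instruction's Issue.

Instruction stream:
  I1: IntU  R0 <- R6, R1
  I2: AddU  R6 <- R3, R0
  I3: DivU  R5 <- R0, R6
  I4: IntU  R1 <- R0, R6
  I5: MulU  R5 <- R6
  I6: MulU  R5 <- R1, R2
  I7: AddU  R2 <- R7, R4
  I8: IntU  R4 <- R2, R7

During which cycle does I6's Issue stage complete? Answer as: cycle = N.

cycle = 24

cycle 1: I1 issues→IntU
cycle 2: I1 reads, I2 issues→AddU
cycle 3: I1 exec-done, I3 issues→DivU
cycle 4: I1 writes R0
cycle 5: I2 reads, I4 issues→IntU
cycle 7: I2 exec-done
cycle 8: I2 writes R6
cycle 9: I3 reads, I4 reads
cycle 10: I4 exec-done
cycle 11: I4 writes R1
cycle 16: I3 exec-done
cycle 17: I3 writes R5
cycle 18: I5 issues→MulU
cycle 19: I5 reads
cycle 22: I5 exec-done
cycle 23: I5 writes R5
cycle 24: I6 issues→MulU
cycle 25: I6 reads, I7 issues→AddU
cycle 26: I7 reads, I8 issues→IntU
cycle 28: I6 exec-done, I7 exec-done
cycle 29: I6 writes R5, I7 writes R2
cycle 30: I8 reads
cycle 31: I8 exec-done
cycle 32: I8 writes R4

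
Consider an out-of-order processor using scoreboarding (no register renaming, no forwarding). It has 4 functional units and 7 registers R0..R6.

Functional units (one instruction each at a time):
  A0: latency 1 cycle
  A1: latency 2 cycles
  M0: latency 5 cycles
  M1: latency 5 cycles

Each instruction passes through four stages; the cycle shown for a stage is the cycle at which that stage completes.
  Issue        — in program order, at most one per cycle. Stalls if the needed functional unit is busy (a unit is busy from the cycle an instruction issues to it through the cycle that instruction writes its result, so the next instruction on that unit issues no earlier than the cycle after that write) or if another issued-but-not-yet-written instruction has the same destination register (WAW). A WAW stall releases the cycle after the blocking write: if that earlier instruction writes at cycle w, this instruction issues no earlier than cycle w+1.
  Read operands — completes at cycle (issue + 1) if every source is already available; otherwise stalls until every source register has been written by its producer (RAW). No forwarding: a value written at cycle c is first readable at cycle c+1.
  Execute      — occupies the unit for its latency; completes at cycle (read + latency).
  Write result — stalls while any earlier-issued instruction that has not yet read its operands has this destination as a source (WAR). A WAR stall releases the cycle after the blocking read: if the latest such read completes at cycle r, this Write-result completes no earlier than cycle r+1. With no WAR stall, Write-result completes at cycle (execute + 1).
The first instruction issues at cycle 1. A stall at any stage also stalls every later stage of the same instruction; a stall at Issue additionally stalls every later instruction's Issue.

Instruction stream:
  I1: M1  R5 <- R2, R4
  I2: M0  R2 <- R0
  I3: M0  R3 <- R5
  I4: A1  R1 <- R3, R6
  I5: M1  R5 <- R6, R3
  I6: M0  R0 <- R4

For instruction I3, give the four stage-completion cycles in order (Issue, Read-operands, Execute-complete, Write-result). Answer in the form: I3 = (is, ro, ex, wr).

I3 = (10, 11, 16, 17)

[I1] 1/2/7/8
[I2] 2/3/8/9
[I3] 10/11/16/17  (struct: M0 busy until I2 writes@9)
[I4] 11/18/20/21  (RAW R3: wait I3 write@17)
[I5] 12/18/23/24  (RAW R3: wait I3 write@17)
[I6] 18/19/24/25  (struct: M0 busy until I3 writes@17)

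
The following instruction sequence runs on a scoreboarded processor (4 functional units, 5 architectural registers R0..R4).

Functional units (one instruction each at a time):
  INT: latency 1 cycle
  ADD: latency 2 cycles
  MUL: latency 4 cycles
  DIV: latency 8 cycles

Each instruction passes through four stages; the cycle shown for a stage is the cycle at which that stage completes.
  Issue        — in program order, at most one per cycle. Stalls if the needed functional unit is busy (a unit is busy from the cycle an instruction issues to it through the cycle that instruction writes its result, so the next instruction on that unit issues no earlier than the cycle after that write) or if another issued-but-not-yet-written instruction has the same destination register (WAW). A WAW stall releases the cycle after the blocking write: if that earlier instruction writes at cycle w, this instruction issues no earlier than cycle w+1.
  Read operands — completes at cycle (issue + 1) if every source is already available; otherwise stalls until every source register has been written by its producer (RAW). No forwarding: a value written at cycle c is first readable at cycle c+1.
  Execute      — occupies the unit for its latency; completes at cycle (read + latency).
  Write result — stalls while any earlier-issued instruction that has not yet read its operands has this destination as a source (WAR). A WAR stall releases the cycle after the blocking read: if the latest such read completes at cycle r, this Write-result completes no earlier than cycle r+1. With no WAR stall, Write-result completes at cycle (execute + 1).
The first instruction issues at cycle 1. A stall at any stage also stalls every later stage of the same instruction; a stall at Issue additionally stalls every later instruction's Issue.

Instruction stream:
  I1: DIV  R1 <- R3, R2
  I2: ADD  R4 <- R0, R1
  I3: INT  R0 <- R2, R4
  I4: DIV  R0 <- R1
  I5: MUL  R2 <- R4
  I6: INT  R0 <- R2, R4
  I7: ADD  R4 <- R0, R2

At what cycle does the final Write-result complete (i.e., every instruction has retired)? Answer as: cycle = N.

cycle = 37

I1 -> (1, 2, 10, 11)
I2 -> (2, 12, 14, 15)  // RAW R1: wait I1 write@11
I3 -> (3, 16, 17, 18)  // RAW R4: wait I2 write@15
I4 -> (19, 20, 28, 29)  // WAW R0: wait I3 write@18
I5 -> (20, 21, 25, 26)
I6 -> (30, 31, 32, 33)  // WAW R0: wait I4 write@29
I7 -> (31, 34, 36, 37)  // RAW R0: wait I6 write@33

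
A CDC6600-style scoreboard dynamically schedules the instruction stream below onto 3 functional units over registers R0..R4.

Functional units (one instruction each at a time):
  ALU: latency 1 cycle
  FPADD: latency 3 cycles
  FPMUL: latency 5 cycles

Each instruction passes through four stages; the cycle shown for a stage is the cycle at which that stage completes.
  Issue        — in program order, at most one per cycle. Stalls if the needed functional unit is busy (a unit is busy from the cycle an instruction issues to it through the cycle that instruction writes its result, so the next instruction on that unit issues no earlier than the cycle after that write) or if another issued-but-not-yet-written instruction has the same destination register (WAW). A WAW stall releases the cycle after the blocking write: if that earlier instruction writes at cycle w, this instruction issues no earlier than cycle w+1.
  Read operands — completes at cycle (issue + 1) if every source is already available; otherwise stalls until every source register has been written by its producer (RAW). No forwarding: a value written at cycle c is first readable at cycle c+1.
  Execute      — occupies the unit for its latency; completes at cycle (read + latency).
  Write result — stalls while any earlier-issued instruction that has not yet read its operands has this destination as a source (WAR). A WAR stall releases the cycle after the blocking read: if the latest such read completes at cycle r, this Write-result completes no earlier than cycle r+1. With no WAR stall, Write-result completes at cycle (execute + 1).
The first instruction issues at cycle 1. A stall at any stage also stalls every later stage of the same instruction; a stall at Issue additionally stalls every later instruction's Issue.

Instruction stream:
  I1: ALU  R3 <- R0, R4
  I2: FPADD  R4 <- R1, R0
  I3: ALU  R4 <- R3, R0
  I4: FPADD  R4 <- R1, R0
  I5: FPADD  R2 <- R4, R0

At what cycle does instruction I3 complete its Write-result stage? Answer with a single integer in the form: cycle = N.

cycle = 11

c1: I1 dispatched to ALU
c2: I1 operands ready; I2 dispatched to FPADD
c3: I1 complete; I2 operands ready
c4: R3←I1
c6: I2 complete
c7: R4←I2
c8: I3 dispatched to ALU
c9: I3 operands ready
c10: I3 complete
c11: R4←I3
c12: I4 dispatched to FPADD
c13: I4 operands ready
c16: I4 complete
c17: R4←I4
c18: I5 dispatched to FPADD
c19: I5 operands ready
c22: I5 complete
c23: R2←I5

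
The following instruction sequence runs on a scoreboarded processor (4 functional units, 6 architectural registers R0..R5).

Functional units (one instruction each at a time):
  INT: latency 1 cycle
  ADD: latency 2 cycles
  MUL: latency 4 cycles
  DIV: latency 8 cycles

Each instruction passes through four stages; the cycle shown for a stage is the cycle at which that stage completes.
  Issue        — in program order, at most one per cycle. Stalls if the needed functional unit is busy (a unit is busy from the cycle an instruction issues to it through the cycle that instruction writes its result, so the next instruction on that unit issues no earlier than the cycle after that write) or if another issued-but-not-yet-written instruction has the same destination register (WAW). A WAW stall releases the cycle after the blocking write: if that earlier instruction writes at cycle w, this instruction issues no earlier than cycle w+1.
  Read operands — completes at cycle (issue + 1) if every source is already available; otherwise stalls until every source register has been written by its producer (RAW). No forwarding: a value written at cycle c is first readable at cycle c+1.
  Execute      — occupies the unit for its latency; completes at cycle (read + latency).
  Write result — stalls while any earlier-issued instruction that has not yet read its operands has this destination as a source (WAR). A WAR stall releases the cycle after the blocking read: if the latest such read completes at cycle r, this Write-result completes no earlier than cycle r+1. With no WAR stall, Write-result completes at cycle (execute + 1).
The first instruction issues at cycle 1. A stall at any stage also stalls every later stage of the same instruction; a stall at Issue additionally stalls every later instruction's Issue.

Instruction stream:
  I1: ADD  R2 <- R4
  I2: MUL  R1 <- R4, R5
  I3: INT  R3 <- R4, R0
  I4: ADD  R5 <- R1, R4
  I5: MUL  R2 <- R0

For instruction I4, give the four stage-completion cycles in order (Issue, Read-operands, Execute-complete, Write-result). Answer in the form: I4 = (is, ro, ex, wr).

I4 = (6, 9, 11, 12)

t=1  I1→ADD
t=2  I1 RO, I2→MUL
t=3  I2 RO, I3→INT
t=4  I1 EX, I3 RO
t=5  I1 WR R2, I3 EX
t=6  I3 WR R3, I4→ADD
t=7  I2 EX
t=8  I2 WR R1
t=9  I4 RO, I5→MUL
t=10  I5 RO
t=11  I4 EX
t=12  I4 WR R5
t=14  I5 EX
t=15  I5 WR R2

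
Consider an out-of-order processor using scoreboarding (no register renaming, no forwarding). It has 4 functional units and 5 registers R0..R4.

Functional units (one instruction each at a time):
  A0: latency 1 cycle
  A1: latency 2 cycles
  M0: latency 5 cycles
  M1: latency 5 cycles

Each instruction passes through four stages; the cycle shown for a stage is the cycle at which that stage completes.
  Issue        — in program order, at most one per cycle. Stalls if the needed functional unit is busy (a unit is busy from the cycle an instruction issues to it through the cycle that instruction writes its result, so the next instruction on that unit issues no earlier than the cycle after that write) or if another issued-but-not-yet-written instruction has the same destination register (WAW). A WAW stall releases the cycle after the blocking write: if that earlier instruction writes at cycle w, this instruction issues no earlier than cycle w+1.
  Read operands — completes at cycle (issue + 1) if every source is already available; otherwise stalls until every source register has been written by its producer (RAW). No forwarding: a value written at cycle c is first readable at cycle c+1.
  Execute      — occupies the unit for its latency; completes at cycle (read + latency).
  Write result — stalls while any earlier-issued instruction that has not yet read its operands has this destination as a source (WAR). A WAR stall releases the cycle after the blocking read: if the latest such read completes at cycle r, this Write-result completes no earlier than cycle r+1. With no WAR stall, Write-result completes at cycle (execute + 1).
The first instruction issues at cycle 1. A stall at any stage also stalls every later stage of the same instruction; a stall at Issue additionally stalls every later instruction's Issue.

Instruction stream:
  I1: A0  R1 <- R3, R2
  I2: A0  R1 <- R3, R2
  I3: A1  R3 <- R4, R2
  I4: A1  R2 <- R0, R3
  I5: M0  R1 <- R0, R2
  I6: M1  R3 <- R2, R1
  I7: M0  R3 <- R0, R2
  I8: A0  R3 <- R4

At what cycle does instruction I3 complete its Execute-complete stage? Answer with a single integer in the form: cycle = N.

cycle = 9

c1: I1 issues→A0
c2: I1 reads
c3: I1 exec-done
c4: I1 writes R1
c5: I2 issues→A0
c6: I2 reads | I3 issues→A1
c7: I2 exec-done | I3 reads
c8: I2 writes R1
c9: I3 exec-done
c10: I3 writes R3
c11: I4 issues→A1
c12: I4 reads | I5 issues→M0
c13: I6 issues→M1
c14: I4 exec-done
c15: I4 writes R2
c16: I5 reads
c21: I5 exec-done
c22: I5 writes R1
c23: I6 reads
c28: I6 exec-done
c29: I6 writes R3
c30: I7 issues→M0
c31: I7 reads
c36: I7 exec-done
c37: I7 writes R3
c38: I8 issues→A0
c39: I8 reads
c40: I8 exec-done
c41: I8 writes R3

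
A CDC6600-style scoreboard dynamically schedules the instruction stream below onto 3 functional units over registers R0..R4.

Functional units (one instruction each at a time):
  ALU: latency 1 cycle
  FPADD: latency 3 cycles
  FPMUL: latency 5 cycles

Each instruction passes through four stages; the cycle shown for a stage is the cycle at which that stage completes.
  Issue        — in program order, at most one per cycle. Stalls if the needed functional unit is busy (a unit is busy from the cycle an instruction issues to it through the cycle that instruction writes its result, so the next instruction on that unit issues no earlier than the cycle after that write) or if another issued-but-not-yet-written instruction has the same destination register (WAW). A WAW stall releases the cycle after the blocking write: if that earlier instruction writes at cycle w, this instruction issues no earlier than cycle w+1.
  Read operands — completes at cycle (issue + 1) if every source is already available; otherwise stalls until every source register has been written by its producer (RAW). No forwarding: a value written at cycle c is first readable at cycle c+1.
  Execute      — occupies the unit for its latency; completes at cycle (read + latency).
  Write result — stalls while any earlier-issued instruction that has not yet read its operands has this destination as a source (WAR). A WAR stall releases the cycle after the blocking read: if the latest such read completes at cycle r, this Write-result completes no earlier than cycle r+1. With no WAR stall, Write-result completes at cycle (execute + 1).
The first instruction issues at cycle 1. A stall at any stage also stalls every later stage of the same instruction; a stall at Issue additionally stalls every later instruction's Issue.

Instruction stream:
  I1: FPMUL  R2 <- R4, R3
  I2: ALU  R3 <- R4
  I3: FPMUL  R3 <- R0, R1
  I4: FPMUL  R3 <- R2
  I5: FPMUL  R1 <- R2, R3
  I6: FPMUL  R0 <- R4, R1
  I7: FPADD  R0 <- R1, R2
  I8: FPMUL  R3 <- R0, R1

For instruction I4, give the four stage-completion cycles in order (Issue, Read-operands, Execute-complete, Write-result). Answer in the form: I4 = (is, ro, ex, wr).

cycle 1: I1→FPMUL
cycle 2: I1 RO | I2→ALU
cycle 3: I2 RO
cycle 4: I2 EX
cycle 5: I2 WR R3
cycle 7: I1 EX
cycle 8: I1 WR R2
cycle 9: I3→FPMUL
cycle 10: I3 RO
cycle 15: I3 EX
cycle 16: I3 WR R3
cycle 17: I4→FPMUL
cycle 18: I4 RO
cycle 23: I4 EX
cycle 24: I4 WR R3
cycle 25: I5→FPMUL
cycle 26: I5 RO
cycle 31: I5 EX
cycle 32: I5 WR R1
cycle 33: I6→FPMUL
cycle 34: I6 RO
cycle 39: I6 EX
cycle 40: I6 WR R0
cycle 41: I7→FPADD
cycle 42: I7 RO | I8→FPMUL
cycle 45: I7 EX
cycle 46: I7 WR R0
cycle 47: I8 RO
cycle 52: I8 EX
cycle 53: I8 WR R3

I4 = (17, 18, 23, 24)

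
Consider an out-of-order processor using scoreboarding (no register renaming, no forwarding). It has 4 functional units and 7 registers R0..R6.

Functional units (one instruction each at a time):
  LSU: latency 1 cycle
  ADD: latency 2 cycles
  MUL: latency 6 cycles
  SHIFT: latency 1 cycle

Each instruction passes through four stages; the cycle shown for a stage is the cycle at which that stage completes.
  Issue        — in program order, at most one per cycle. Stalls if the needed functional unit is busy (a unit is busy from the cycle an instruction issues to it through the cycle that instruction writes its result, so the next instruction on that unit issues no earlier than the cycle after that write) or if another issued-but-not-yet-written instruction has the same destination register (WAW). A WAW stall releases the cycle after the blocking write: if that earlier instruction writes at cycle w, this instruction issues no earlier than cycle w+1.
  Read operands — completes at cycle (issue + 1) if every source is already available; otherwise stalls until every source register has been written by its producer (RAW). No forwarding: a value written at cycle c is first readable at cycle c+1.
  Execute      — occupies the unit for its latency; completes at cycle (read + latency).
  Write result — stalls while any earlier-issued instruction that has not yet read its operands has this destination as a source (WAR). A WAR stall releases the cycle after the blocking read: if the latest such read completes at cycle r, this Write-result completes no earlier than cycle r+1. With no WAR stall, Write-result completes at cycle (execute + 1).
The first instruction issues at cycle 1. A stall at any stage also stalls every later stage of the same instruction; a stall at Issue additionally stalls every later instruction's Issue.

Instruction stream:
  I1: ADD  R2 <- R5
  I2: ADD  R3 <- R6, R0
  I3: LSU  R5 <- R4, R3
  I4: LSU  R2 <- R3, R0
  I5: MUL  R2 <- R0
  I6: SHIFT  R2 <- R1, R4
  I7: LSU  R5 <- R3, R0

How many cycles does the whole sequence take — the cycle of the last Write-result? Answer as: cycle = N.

cycle = 31

cycle 1: I1→ADD
cycle 2: I1 RO
cycle 4: I1 EX
cycle 5: I1 WR R2
cycle 6: I2→ADD
cycle 7: I2 RO · I3→LSU
cycle 9: I2 EX
cycle 10: I2 WR R3
cycle 11: I3 RO
cycle 12: I3 EX
cycle 13: I3 WR R5
cycle 14: I4→LSU
cycle 15: I4 RO
cycle 16: I4 EX
cycle 17: I4 WR R2
cycle 18: I5→MUL
cycle 19: I5 RO
cycle 25: I5 EX
cycle 26: I5 WR R2
cycle 27: I6→SHIFT
cycle 28: I6 RO · I7→LSU
cycle 29: I6 EX · I7 RO
cycle 30: I6 WR R2 · I7 EX
cycle 31: I7 WR R5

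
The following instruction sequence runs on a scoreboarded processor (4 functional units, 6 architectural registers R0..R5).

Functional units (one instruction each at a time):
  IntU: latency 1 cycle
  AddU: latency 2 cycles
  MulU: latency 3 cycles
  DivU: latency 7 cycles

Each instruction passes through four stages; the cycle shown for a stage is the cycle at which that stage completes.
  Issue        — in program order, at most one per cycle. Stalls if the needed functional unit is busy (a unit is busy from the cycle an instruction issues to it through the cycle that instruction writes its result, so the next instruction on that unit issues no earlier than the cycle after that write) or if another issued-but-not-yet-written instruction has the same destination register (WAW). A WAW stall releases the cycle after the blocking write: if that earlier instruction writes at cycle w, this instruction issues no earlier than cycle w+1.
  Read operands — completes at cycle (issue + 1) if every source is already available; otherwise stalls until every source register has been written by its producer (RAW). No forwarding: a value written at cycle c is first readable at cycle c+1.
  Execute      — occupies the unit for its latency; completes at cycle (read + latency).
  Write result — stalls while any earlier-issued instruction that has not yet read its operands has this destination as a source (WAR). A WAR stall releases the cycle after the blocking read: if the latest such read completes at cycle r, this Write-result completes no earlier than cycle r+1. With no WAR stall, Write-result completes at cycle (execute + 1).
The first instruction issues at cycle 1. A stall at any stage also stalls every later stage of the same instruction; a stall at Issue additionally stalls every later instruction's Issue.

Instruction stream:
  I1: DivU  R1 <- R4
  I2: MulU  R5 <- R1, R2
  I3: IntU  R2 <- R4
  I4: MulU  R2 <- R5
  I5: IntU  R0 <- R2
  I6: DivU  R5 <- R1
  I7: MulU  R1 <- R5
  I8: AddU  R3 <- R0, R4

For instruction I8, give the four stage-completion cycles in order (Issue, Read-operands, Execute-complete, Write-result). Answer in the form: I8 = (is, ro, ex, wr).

I8 = (23, 25, 27, 28)

I1: IS=1 RO=2 EX=9 WR=10
I2: IS=2 RO=11 EX=14 WR=15  [RAW R1: wait I1 write@10]
I3: IS=3 RO=4 EX=5 WR=12  [WAR R2: wait I2 read@11]
I4: IS=16 RO=17 EX=20 WR=21  [struct: MulU busy until I2 writes@15]
I5: IS=17 RO=22 EX=23 WR=24  [RAW R2: wait I4 write@21]
I6: IS=18 RO=19 EX=26 WR=27
I7: IS=22 RO=28 EX=31 WR=32  [struct: MulU busy until I4 writes@21; RAW R5: wait I6 write@27]
I8: IS=23 RO=25 EX=27 WR=28  [RAW R0: wait I5 write@24]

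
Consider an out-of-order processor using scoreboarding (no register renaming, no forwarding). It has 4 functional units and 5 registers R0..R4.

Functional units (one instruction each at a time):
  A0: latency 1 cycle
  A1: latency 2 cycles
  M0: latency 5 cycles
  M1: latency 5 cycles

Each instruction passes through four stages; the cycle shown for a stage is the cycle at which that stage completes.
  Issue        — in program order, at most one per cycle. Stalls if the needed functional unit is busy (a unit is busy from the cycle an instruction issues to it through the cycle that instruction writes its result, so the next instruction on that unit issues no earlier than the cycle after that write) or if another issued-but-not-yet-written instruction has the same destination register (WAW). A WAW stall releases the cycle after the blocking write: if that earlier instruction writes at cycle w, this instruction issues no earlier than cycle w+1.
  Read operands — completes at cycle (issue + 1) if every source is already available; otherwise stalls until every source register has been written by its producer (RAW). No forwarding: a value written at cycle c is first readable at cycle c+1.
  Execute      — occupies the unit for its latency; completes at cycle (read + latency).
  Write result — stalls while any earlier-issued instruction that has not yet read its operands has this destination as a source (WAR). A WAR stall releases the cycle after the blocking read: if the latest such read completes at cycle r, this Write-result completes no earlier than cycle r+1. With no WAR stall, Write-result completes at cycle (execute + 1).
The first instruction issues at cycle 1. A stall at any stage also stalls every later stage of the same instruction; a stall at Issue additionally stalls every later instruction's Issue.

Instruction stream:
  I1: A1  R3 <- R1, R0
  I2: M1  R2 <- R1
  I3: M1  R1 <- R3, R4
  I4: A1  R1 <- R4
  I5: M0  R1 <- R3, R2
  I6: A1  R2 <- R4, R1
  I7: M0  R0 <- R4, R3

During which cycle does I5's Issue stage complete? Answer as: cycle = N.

c1: issue I1 (A1)
c2: I1 read-ops · issue I2 (M1)
c3: I2 read-ops
c4: I1 finished on A1
c5: I1→R3
c8: I2 finished on M1
c9: I2→R2
c10: issue I3 (M1)
c11: I3 read-ops
c16: I3 finished on M1
c17: I3→R1
c18: issue I4 (A1)
c19: I4 read-ops
c21: I4 finished on A1
c22: I4→R1
c23: issue I5 (M0)
c24: I5 read-ops · issue I6 (A1)
c29: I5 finished on M0
c30: I5→R1
c31: I6 read-ops · issue I7 (M0)
c32: I7 read-ops
c33: I6 finished on A1
c34: I6→R2
c37: I7 finished on M0
c38: I7→R0

cycle = 23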